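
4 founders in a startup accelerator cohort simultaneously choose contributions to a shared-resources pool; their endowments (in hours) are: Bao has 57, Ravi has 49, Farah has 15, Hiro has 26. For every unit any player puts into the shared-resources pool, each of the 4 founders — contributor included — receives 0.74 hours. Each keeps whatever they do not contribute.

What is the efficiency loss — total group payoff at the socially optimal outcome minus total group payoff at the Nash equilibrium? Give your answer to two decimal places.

The private return per contributed unit is 0.74 < 1 for everyone, so the Nash equilibrium is zero contribution and the group total is Σ E_j = 57 + 49 + 15 + 26 = 147.
Each contributed unit returns 2.960 to the group, so the social optimum is full contribution by everyone: group total = 2.960 × 147 = 435.12.
Efficiency loss = (2.960 − 1) × 147 = 288.12.

288.12 hours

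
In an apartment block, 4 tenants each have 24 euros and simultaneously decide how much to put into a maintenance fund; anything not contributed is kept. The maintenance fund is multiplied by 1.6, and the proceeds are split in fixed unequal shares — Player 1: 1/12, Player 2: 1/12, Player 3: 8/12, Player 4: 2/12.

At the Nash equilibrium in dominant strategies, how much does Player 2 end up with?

Player j's private return per contributed unit is 1.6 × (j's share). Contributing is weakly dominant for j when that share is at least 1/1.6 = 0.6250, and contributing 0 is dominant otherwise.
Only Player 3 (8/12) clears that bar, contributing 24; the remaining 3 contribute 0. Total contributed: 24.
Player 2 keeps 24 and receives 1.6 × 24 × 1/12 = 3.20 from the maintenance fund, for a payoff of 27.20.

27.20 euros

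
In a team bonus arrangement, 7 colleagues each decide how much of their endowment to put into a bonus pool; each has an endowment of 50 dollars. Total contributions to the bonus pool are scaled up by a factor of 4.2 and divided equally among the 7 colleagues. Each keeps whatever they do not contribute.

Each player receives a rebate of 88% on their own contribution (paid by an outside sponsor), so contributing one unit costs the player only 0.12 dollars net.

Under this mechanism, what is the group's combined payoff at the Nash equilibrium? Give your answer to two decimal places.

Under the mechanism each unit contributed yields (4.2/7) / 0.12 = 5.0000 back to its contributor per unit of net cost, which exceeds 1, making full contribution the dominant choice for everyone.
So the Nash equilibrium is full contribution by all 7; the group earns 7 × (50 × 0.88 + 4.2 × 50) = 1778.00.

1778.00 dollars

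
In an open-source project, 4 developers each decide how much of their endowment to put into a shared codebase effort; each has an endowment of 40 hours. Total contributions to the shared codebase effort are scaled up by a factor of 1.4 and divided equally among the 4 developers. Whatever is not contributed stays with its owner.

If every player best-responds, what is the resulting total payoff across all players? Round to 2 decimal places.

160.00 hours

Each contributed unit returns 1.4/4 = 0.3500 to its contributor — below 1 — so contributing 0 is dominant for every player. At the Nash equilibrium everyone keeps their 40, and the group total is 4 × 40 = 160.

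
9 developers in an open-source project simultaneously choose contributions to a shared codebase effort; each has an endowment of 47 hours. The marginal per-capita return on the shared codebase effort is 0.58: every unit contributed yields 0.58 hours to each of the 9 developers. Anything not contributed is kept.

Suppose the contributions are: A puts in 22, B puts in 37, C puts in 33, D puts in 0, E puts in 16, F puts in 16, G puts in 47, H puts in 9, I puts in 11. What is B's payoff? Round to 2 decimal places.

120.78 hours

Total contributed: 22 + 37 + 33 + 0 + 16 + 16 + 47 + 9 + 11 = 191.
Each receives 0.58 × 191 = 110.78 from the shared codebase effort.
B keeps 47 − 37 = 10, so B's payoff is 10 + 110.78 = 120.78.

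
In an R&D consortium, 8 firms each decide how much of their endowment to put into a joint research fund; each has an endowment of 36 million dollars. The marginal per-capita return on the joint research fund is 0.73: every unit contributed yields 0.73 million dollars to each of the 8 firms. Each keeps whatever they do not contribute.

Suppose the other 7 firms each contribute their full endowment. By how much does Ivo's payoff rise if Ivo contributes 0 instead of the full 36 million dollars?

9.72 million dollars

Switching from a contribution of 36 to 0 lets Ivo keep an extra 36 million dollars, but lowers the joint research fund by 36, which costs Ivo their own share of that drop: 0.73 × 36 = 26.28.
Net gain = 36 − 26.28 = 9.72. The private return per contributed unit (0.73) is below 1, so free-riding is indeed the best response regardless of what the others do.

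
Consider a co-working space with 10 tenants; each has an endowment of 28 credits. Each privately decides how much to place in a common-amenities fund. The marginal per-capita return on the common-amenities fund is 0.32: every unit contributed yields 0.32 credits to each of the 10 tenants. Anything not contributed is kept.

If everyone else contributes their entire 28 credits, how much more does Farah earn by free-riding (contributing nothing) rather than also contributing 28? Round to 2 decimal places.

Switching from a contribution of 28 to 0 lets Farah keep an extra 28 credits, but lowers the common-amenities fund by 28, which costs Farah their own share of that drop: 0.32 × 28 = 8.96.
Net gain = 28 − 8.96 = 19.04. The private return per contributed unit (0.32) is below 1, so free-riding is indeed the best response regardless of what the others do.

19.04 credits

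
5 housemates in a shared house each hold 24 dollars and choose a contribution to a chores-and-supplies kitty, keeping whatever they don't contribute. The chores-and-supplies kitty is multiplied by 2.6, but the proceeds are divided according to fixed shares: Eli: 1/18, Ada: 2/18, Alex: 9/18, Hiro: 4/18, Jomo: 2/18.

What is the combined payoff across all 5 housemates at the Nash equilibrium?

158.40 dollars

A player with share s gets back 2.6·s per unit contributed, so full contribution is dominant for anyone with s > 1/2.6 = 0.3846 and zero contribution is dominant for anyone below.
Only Alex (9/18) clears that bar, contributing 24; the remaining 4 contribute 0. Total contributed: 24.
The chores-and-supplies kitty pays out 2.6 × 24 = 62.40 in total (split across the unequal shares, but the aggregate is all that matters for the group sum).
The 4 free-riders keep 24 each, adding 96. Group total = 96 + 62.40 = 158.40.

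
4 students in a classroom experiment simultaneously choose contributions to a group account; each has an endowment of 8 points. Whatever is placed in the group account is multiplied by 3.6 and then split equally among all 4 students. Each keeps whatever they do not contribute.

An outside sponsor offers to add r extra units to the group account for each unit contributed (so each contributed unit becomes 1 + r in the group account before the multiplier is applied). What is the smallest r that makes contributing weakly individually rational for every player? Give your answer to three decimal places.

With matching at rate r, one contributed unit becomes (1 + r) in the group account and returns 3.6 × (1 + r) / 4 to the contributor.
Setting this equal to 1: 1 + r = 4/3.6 = 1.1111.
So the minimum matching rate is r = 1.1111 − 1 = 0.111.

0.111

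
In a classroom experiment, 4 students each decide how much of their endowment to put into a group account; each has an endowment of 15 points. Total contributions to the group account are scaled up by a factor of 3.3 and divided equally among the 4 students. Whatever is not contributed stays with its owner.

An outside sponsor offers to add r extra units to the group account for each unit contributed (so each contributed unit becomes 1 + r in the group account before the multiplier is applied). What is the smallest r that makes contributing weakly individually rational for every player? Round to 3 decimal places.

0.212

With matching at rate r, one contributed unit becomes (1 + r) in the group account and returns 3.3 × (1 + r) / 4 to the contributor.
Setting this equal to 1: 1 + r = 4/3.3 = 1.2121.
So the minimum matching rate is r = 1.2121 − 1 = 0.212.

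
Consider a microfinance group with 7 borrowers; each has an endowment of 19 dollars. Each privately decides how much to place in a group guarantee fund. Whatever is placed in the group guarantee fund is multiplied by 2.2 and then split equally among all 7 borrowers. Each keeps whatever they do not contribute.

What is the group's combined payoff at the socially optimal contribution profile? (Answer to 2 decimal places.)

292.60 dollars

Each contributed unit returns 2.200 to the group as a whole (0.3143 to each of 7 players), which exceeds 1, so the social optimum is full contribution: group total = 2.200 × 133 = 292.60.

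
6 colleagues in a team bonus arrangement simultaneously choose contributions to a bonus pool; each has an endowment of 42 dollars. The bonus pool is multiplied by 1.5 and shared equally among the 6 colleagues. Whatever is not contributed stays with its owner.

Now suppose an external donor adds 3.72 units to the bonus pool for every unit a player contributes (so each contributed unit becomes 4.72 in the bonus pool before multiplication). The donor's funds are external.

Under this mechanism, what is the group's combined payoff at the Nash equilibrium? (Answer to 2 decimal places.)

1784.16 dollars

Under the mechanism each unit contributed yields 1.5 × 4.72 / 6 = 1.1800 back to its contributor per unit of net cost, which exceeds 1, making full contribution the dominant choice for everyone.
So the Nash equilibrium is full contribution by all 6; the group earns 1.5 × 4.72 × 252 = 1784.16.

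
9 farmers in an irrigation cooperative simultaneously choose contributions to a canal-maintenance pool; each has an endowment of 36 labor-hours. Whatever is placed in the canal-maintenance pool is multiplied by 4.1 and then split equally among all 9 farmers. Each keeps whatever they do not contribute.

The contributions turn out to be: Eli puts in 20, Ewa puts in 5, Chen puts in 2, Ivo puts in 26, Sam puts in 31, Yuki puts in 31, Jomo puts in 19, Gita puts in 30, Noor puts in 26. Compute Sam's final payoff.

Total contributed: 20 + 5 + 2 + 26 + 31 + 31 + 19 + 30 + 26 = 190.
Each receives 4.1 × 190 / 9 = 86.56 from the canal-maintenance pool.
Sam keeps 36 − 31 = 5, so Sam's payoff is 5 + 86.56 = 91.56.

91.56 labor-hours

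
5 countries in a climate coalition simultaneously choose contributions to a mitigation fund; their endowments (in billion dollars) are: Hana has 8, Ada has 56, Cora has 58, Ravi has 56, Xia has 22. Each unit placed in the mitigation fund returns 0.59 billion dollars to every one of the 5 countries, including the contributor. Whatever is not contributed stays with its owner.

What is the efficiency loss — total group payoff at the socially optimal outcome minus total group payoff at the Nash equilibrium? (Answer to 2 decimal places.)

390.00 billion dollars

The private return per contributed unit is 0.59 < 1 for everyone, so the Nash equilibrium is zero contribution and the group total is Σ E_j = 8 + 56 + 58 + 56 + 22 = 200.
Each contributed unit returns 2.950 to the group, so the social optimum is full contribution by everyone: group total = 2.950 × 200 = 590.00.
Efficiency loss = (2.950 − 1) × 200 = 390.00.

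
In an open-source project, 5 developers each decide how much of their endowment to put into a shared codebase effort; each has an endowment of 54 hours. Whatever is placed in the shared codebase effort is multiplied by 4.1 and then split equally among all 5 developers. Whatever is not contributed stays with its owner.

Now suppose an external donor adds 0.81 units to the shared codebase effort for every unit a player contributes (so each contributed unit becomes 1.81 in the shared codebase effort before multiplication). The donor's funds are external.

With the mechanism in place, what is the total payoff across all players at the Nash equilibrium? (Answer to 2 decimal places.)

2003.67 hours

Under the mechanism each unit contributed yields 4.1 × 1.81 / 5 = 1.4842 back to its contributor per unit of net cost, which exceeds 1, making full contribution the dominant choice for everyone.
At the Nash equilibrium everyone contributes 54. Group total payoff = 4.1 × 1.81 × 270 = 2003.67.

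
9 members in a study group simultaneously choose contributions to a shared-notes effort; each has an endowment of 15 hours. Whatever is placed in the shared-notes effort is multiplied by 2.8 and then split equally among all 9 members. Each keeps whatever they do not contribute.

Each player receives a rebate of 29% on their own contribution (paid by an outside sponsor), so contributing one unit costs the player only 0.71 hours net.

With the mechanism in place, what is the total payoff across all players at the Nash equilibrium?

135.00 hours

The effective private return is (2.8/9) / 0.71 = 0.4382, which is still under 1, so the mechanism doesn't change anyone's dominant strategy: zero contribution.
Everyone keeps their endowment and the group total is 9 × 15 = 135.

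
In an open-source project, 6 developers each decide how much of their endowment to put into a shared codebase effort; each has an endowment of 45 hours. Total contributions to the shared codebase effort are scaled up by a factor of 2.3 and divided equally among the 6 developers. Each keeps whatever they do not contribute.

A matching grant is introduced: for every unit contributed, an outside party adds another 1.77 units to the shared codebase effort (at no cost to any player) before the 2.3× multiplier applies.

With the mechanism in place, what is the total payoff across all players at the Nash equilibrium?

1720.17 hours

Under the mechanism each unit contributed yields 2.3 × 2.77 / 6 = 1.0618 back to its contributor per unit of net cost, which exceeds 1, making full contribution the dominant choice for everyone.
So the Nash equilibrium is full contribution by all 6; the group earns 2.3 × 2.77 × 270 = 1720.17.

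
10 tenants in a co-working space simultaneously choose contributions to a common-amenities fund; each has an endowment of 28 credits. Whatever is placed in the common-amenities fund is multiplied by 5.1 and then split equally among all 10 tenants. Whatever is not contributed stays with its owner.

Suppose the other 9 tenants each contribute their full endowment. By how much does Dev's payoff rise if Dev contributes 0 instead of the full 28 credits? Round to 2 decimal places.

13.72 credits

Switching from a contribution of 28 to 0 lets Dev keep an extra 28 credits, but lowers the common-amenities fund by 28, which costs Dev their own share of that drop: 5.1/10 × 28 = 14.28.
Net gain = 28 − 14.28 = 13.72. The private return per contributed unit (0.5100) is below 1, so free-riding is indeed the best response regardless of what the others do.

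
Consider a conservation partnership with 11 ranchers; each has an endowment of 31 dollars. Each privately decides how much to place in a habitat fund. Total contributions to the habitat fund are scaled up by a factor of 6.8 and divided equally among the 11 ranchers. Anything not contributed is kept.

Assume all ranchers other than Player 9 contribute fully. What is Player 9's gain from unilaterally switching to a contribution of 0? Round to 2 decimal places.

Switching from a contribution of 31 to 0 lets Player 9 keep an extra 31 dollars, but lowers the habitat fund by 31, which costs Player 9 their own share of that drop: 6.8/11 × 31 = 19.16.
Net gain = 31 − 19.16 = 11.84. The private return per contributed unit (0.6182) is below 1, so free-riding is indeed the best response regardless of what the others do.

11.84 dollars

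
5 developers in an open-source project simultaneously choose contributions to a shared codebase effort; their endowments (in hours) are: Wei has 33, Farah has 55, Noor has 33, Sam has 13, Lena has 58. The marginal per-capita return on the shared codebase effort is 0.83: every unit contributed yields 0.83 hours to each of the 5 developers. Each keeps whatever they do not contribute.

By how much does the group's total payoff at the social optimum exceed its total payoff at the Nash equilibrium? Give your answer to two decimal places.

The private return per contributed unit is 0.83 < 1 for everyone, so the Nash equilibrium is zero contribution and the group total is Σ E_j = 33 + 55 + 33 + 13 + 58 = 192.
Each contributed unit returns 4.150 to the group, so the social optimum is full contribution by everyone: group total = 4.150 × 192 = 796.80.
Efficiency loss = (4.150 − 1) × 192 = 604.80.

604.80 hours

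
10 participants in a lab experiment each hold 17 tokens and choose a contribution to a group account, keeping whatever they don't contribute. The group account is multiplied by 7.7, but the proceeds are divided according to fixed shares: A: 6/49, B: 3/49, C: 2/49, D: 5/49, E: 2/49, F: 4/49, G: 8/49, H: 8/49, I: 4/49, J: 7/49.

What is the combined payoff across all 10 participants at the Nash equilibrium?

511.70 tokens

A player with share s gets back 7.7·s per unit contributed, so full contribution is dominant for anyone with s > 1/7.7 = 0.1299 and zero contribution is dominant for anyone below.
G, H and J clear that bar, contributing 17 each; the remaining 7 contribute 0. Total contributed: 51.
The group account pays out 7.7 × 51 = 392.70 in total (split across the unequal shares, but the aggregate is all that matters for the group sum).
The 7 free-riders keep 17 each, adding 119. Group total = 119 + 392.70 = 511.70.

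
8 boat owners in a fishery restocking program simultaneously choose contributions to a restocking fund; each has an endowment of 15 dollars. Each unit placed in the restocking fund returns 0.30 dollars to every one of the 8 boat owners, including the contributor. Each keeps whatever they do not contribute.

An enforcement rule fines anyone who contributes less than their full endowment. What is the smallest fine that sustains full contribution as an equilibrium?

Given the others contribute fully, the best deviation is to contribute 0 (any partial contribution still incurs the fine and gives up units whose private return 0.30 is below 1).
Deviating from 15 to 0 saves 15 dollars but forfeits the deviator's share of the drop in the restocking fund: 0.30 × 15 = 4.50.
So the deviation gain is 15 − 4.50 = 10.50, and the fine must be at least 10.50 dollars to wipe it out.

10.50 dollars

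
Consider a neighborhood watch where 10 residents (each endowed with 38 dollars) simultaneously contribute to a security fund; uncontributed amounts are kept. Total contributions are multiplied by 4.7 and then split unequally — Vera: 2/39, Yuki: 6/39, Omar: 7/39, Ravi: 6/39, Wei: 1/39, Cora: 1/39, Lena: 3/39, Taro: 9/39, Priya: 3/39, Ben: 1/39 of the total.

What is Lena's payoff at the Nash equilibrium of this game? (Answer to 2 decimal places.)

51.74 dollars

A player with share s gets back 4.7·s per unit contributed, so full contribution is dominant for anyone with s > 1/4.7 = 0.2128 and zero contribution is dominant for anyone below.
Taro alone (share 9/39) is above the threshold, contributing 38; the remaining 9 contribute 0. Total contributed: 38.
Lena keeps 38 and receives 4.7 × 38 × 3/39 = 13.74 from the security fund, for a payoff of 51.74.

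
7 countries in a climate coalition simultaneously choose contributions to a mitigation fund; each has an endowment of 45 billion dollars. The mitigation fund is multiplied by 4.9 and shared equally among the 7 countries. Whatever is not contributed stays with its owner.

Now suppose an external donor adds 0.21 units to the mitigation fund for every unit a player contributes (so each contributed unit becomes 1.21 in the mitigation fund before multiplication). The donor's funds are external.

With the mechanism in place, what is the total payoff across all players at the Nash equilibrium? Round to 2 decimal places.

315.00 billion dollars

The effective private return is 4.9 × 1.21 / 7 = 0.8470, which is still under 1, so the mechanism doesn't change anyone's dominant strategy: zero contribution.
Everyone keeps their endowment and the group total is 7 × 45 = 315.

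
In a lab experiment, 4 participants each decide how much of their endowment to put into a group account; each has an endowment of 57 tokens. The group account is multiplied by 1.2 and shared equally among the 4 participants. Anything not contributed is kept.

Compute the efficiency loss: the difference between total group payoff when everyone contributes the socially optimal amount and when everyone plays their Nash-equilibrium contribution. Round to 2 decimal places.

45.60 tokens

Each contributed unit returns 1.2/4 = 0.3000 to its contributor — below 1 — so contributing 0 is dominant for every player. At the Nash equilibrium everyone keeps their 57, and the group total is 4 × 57 = 228.
Each contributed unit returns 1.200 to the group as a whole (0.3000 to each of 4 players), which exceeds 1, so the social optimum is full contribution: group total = 1.200 × 228 = 273.60.
Efficiency loss = 273.60 − 228 = 45.60.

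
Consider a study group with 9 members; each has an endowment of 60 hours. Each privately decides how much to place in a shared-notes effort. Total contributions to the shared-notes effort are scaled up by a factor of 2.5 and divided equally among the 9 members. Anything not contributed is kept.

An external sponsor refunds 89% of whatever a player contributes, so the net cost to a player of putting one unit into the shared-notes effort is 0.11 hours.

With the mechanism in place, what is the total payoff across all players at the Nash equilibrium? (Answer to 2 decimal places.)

The effective private return per unit is now (2.5/9) / 0.11 = 2.5253 > 1, so every player's dominant strategy flips to full contribution.
At the Nash equilibrium everyone contributes 60. Group total payoff = 9 × (60 × 0.89 + 2.5 × 60) = 1830.60.

1830.60 hours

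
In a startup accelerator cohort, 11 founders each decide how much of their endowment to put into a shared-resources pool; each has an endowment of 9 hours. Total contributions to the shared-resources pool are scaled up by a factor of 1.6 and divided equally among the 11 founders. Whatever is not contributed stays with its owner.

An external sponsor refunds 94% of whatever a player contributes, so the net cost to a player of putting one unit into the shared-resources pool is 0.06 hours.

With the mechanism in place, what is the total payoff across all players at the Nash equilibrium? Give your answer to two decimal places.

251.46 hours

Under the mechanism each unit contributed yields (1.6/11) / 0.06 = 2.4242 back to its contributor per unit of net cost, which exceeds 1, making full contribution the dominant choice for everyone.
At the Nash equilibrium everyone contributes 9. Group total payoff = 11 × (9 × 0.94 + 1.6 × 9) = 251.46.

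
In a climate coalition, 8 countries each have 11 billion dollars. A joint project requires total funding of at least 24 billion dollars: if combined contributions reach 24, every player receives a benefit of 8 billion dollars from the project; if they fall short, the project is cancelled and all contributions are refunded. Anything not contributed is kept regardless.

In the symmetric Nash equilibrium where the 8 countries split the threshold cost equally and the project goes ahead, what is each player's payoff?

16 billion dollars

Equal share of the threshold: 24/8 = 3.
At this profile no one gains by cutting their contribution: any cut drops the total below 24, the project is cancelled, contributions are refunded, and the deviator ends with 11, which is less than 11 − 3 + 8 = 16. Contributing more than 3 just wastes the excess. So contributing exactly 3 is a best response.
Each player's payoff: 11 − 3 + 8 = 16.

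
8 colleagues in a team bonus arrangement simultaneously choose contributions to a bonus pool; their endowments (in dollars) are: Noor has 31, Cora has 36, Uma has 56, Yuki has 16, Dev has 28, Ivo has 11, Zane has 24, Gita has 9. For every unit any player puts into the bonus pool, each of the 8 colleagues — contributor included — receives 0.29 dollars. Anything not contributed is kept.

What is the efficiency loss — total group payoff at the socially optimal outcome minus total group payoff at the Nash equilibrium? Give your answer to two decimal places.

278.52 dollars

The private return per contributed unit is 0.29 < 1 for everyone, so the Nash equilibrium is zero contribution and the group total is Σ E_j = 31 + 36 + 56 + 16 + 28 + 11 + 24 + 9 = 211.
Each contributed unit returns 2.320 to the group, so the social optimum is full contribution by everyone: group total = 2.320 × 211 = 489.52.
Efficiency loss = (2.320 − 1) × 211 = 278.52.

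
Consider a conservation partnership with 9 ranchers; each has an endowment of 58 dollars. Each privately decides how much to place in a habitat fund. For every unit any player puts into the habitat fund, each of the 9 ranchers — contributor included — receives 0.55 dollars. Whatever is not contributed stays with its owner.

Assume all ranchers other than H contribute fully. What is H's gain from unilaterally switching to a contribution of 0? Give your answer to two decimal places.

Switching from a contribution of 58 to 0 lets H keep an extra 58 dollars, but lowers the habitat fund by 58, which costs H their own share of that drop: 0.55 × 58 = 31.90.
Net gain = 58 − 31.90 = 26.10. The private return per contributed unit (0.55) is below 1, so free-riding is indeed the best response regardless of what the others do.

26.10 dollars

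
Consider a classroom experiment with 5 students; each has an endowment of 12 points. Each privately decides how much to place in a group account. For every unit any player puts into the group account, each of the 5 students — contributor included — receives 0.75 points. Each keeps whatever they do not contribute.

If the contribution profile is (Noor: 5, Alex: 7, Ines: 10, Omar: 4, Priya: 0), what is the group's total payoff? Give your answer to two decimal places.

131.50 points

Total contributed: 5 + 7 + 10 + 4 + 0 = 26; total kept: 5 × 12 − 26 = 34.
The group account pays out 0.75 × 5 × 26 = 97.50 in aggregate.
Group total = 34 + 97.50 = 131.50.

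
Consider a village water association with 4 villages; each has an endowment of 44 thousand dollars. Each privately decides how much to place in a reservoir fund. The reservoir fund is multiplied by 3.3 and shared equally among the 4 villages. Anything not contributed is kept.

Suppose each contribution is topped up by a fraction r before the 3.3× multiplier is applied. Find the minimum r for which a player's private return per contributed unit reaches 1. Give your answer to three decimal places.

With matching at rate r, one contributed unit becomes (1 + r) in the reservoir fund and returns 3.3 × (1 + r) / 4 to the contributor.
Setting this equal to 1: 1 + r = 4/3.3 = 1.2121.
So the minimum matching rate is r = 1.2121 − 1 = 0.212.

0.212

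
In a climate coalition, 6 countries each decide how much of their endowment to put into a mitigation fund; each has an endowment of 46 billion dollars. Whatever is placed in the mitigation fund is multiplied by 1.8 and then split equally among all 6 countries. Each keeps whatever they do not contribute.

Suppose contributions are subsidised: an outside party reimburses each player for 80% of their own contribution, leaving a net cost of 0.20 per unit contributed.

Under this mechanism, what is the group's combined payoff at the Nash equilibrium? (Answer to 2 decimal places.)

With the mechanism, a contributed unit returns (1.8/6) / 0.20 = 1.5000 per unit of net cost to the contributor — now above 1 — so contributing fully is weakly dominant for every player.
So the Nash equilibrium is full contribution by all 6; the group earns 6 × (46 × 0.80 + 1.8 × 46) = 717.60.

717.60 billion dollars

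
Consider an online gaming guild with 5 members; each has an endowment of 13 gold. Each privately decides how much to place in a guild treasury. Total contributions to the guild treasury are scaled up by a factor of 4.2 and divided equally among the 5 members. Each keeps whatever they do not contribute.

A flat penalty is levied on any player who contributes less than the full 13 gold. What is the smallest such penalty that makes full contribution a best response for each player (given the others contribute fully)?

2.08 gold

Given the others contribute fully, the best deviation is to contribute 0 (any partial contribution still incurs the fine and gives up units whose private return 0.8400 is below 1).
Deviating from 13 to 0 saves 13 gold but forfeits the deviator's share of the drop in the guild treasury: 4.2/5 × 13 = 10.92.
So the deviation gain is 13 − 10.92 = 2.08, and the fine must be at least 2.08 gold to wipe it out.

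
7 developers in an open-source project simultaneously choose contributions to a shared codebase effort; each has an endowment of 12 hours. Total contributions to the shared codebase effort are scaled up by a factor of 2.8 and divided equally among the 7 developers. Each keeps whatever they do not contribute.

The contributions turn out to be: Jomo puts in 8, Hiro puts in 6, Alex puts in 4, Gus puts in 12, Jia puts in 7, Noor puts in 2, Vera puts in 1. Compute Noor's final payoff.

Total contributed: 8 + 6 + 4 + 12 + 7 + 2 + 1 = 40.
Each receives 2.8 × 40 / 7 = 16.00 from the shared codebase effort.
Noor keeps 12 − 2 = 10, so Noor's payoff is 10 + 16.00 = 26.00.

26.00 hours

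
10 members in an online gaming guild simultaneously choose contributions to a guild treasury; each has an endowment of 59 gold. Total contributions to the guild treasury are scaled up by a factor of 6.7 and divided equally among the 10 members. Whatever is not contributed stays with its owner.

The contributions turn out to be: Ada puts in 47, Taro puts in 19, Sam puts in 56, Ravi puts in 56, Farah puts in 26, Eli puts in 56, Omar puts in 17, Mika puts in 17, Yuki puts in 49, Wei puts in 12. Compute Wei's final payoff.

Total contributed: 47 + 19 + 56 + 56 + 26 + 56 + 17 + 17 + 49 + 12 = 355.
Each receives 6.7 × 355 / 10 = 237.85 from the guild treasury.
Wei keeps 59 − 12 = 47, so Wei's payoff is 47 + 237.85 = 284.85.

284.85 gold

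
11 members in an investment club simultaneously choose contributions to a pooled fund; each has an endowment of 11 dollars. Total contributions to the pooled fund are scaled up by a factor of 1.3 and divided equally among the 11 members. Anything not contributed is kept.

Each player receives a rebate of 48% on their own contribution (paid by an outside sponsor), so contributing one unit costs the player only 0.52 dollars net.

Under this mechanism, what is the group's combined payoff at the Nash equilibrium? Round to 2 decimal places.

With the mechanism, a contributed unit returns (1.3/11) / 0.52 = 0.2273 per unit of net cost — still below 1 — so contributing 0 remains dominant for every player.
Everyone keeps their endowment and the group total is 11 × 11 = 121.

121.00 dollars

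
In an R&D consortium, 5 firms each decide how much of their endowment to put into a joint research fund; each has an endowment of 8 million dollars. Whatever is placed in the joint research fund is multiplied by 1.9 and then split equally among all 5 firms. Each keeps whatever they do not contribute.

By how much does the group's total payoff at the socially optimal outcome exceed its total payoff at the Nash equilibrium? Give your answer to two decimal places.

36.00 million dollars

Each contributed unit returns 1.9/5 = 0.3800 to its contributor — below 1 — so contributing 0 is dominant for every player. At the Nash equilibrium everyone keeps their 8, and the group total is 5 × 8 = 40.
Each contributed unit returns 1.900 to the group as a whole (0.3800 to each of 5 players), which exceeds 1, so the social optimum is full contribution: group total = 1.900 × 40 = 76.00.
Efficiency loss = 76.00 − 40 = 36.00.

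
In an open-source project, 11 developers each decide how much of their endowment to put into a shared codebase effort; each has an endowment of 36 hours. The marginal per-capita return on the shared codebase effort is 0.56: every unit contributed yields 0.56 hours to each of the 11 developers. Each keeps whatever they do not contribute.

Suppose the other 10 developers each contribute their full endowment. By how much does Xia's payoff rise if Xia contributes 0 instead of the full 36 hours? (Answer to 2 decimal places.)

15.84 hours

Switching from a contribution of 36 to 0 lets Xia keep an extra 36 hours, but lowers the shared codebase effort by 36, which costs Xia their own share of that drop: 0.56 × 36 = 20.16.
Net gain = 36 − 20.16 = 15.84. The private return per contributed unit (0.56) is below 1, so free-riding is indeed the best response regardless of what the others do.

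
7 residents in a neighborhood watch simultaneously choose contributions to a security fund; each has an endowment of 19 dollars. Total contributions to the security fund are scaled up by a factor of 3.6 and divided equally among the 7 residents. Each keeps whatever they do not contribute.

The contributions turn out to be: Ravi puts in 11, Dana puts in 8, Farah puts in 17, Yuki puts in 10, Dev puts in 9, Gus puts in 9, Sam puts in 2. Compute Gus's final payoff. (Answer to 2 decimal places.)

Total contributed: 11 + 8 + 17 + 10 + 9 + 9 + 2 = 66.
Each receives 3.6 × 66 / 7 = 33.94 from the security fund.
Gus keeps 19 − 9 = 10, so Gus's payoff is 10 + 33.94 = 43.94.

43.94 dollars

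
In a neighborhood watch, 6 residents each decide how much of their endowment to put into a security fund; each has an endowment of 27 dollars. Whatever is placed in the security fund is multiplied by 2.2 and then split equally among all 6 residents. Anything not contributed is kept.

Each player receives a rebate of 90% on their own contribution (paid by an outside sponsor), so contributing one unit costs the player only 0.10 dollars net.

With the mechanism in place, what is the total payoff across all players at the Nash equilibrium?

The effective private return per unit is now (2.2/6) / 0.10 = 3.6667 > 1, so every player's dominant strategy flips to full contribution.
So the Nash equilibrium is full contribution by all 6; the group earns 6 × (27 × 0.90 + 2.2 × 27) = 502.20.

502.20 dollars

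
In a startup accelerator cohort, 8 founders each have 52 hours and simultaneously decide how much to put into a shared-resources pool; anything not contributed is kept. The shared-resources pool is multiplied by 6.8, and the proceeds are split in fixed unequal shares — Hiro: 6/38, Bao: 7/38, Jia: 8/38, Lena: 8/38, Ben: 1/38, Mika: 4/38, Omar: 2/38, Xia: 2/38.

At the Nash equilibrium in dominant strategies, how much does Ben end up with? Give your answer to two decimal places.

Player j's private return per contributed unit is 6.8 × (j's share). Contributing is weakly dominant for j when that share is at least 1/6.8 = 0.1471, and contributing 0 is dominant otherwise.
Hiro, Bao, Jia and Lena clear that bar, contributing 52 each; the remaining 4 contribute 0. Total contributed: 208.
Ben keeps 52 and receives 6.8 × 208 × 1/38 = 37.22 from the shared-resources pool, for a payoff of 89.22.

89.22 hours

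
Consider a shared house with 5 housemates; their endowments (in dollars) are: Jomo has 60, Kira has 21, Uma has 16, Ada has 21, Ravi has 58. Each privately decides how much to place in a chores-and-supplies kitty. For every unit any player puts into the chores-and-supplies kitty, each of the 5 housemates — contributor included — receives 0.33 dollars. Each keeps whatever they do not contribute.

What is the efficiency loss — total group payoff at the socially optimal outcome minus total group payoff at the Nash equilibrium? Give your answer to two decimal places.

The private return per contributed unit is 0.33 < 1 for everyone, so the Nash equilibrium is zero contribution and the group total is Σ E_j = 60 + 21 + 16 + 21 + 58 = 176.
Each contributed unit returns 1.650 to the group, so the social optimum is full contribution by everyone: group total = 1.650 × 176 = 290.40.
Efficiency loss = (1.650 − 1) × 176 = 114.40.

114.40 dollars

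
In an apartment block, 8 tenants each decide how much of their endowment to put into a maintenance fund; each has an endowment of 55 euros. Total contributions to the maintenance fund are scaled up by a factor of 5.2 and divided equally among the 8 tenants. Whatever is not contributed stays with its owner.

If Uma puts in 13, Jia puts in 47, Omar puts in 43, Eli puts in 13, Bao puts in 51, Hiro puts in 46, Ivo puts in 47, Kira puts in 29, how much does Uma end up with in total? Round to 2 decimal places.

229.85 euros

Total contributed: 13 + 47 + 43 + 13 + 51 + 46 + 47 + 29 = 289.
Each receives 5.2 × 289 / 8 = 187.85 from the maintenance fund.
Uma keeps 55 − 13 = 42, so Uma's payoff is 42 + 187.85 = 229.85.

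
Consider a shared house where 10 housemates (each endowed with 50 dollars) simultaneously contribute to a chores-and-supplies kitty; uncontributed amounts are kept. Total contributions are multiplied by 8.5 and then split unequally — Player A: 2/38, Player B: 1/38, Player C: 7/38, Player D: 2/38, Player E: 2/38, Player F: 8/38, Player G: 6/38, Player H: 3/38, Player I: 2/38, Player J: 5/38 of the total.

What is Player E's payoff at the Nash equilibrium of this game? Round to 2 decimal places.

Each unit j contributes comes back to j as 8.5 × (j's share), so j prefers to contribute only if that share exceeds 1/8.5 = 0.1176; otherwise keeping the unit dominates.
Player C, Player F, Player G and Player J clear that bar, contributing 50 each; the remaining 6 contribute 0. Total contributed: 200.
Player E keeps 50 and receives 8.5 × 200 × 2/38 = 89.47 from the chores-and-supplies kitty, for a payoff of 139.47.

139.47 dollars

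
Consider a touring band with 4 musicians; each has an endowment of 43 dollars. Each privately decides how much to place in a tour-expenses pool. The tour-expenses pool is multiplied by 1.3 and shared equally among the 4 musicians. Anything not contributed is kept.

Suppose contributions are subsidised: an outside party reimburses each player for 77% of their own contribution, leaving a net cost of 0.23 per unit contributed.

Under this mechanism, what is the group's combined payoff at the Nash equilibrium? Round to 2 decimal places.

Under the mechanism each unit contributed yields (1.3/4) / 0.23 = 1.4130 back to its contributor per unit of net cost, which exceeds 1, making full contribution the dominant choice for everyone.
At the Nash equilibrium everyone contributes 43. Group total payoff = 4 × (43 × 0.77 + 1.3 × 43) = 356.04.

356.04 dollars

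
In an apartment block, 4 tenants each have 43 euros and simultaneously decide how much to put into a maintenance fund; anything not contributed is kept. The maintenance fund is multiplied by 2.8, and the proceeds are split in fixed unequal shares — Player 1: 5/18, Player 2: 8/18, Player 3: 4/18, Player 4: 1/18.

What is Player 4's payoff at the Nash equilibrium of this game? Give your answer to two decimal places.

49.69 euros

Each unit j contributes comes back to j as 2.8 × (j's share), so j prefers to contribute only if that share exceeds 1/2.8 = 0.3571; otherwise keeping the unit dominates.
Only Player 2 (8/18) clears that bar, contributing 43; the remaining 3 contribute 0. Total contributed: 43.
Player 4 keeps 43 and receives 2.8 × 43 × 1/18 = 6.69 from the maintenance fund, for a payoff of 49.69.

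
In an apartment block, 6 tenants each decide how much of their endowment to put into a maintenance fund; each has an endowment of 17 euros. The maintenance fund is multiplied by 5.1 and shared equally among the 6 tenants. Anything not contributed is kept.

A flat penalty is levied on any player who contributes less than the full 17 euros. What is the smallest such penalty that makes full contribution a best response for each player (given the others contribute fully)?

Given the others contribute fully, the best deviation is to contribute 0 (any partial contribution still incurs the fine and gives up units whose private return 0.8500 is below 1).
Deviating from 17 to 0 saves 17 euros but forfeits the deviator's share of the drop in the maintenance fund: 5.1/6 × 17 = 14.45.
So the deviation gain is 17 − 14.45 = 2.55, and the fine must be at least 2.55 euros to wipe it out.

2.55 euros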